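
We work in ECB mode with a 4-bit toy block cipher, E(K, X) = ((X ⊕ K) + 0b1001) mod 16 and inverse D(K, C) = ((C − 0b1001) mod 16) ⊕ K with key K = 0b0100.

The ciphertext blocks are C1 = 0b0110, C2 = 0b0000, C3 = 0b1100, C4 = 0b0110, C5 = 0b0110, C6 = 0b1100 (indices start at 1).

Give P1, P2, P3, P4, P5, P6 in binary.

ECB decryption: P_i = D(K, C_i).
P1: D(K, 0b0110) = 0b1001.
P2: D(K, 0b0000) = 0b0011.
P3: D(K, 0b1100) = 0b0111.
P4: D(K, 0b0110) = 0b1001.
P5: D(K, 0b0110) = 0b1001.
P6: D(K, 0b1100) = 0b0111.

P1 = 0b1001, P2 = 0b0011, P3 = 0b0111, P4 = 0b1001, P5 = 0b1001, P6 = 0b0111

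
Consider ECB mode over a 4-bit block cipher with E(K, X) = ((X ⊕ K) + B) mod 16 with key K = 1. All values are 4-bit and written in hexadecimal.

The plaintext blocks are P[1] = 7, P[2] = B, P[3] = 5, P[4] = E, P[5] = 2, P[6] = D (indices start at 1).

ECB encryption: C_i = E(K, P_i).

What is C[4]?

C[4] = A

C[4]: E(K, E) = A.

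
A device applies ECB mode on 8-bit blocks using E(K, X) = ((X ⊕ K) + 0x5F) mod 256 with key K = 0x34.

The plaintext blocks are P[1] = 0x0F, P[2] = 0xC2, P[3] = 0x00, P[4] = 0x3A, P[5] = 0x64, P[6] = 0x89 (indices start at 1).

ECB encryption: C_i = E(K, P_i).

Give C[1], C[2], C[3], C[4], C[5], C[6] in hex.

C[1] = 0x9A, C[2] = 0x55, C[3] = 0x93, C[4] = 0x6D, C[5] = 0xAF, C[6] = 0x1C

C[1]: E(K, 0x0F) = 0x9A.
C[2]: E(K, 0xC2) = 0x55.
C[3]: E(K, 0x00) = 0x93.
C[4]: E(K, 0x3A) = 0x6D.
C[5]: E(K, 0x64) = 0xAF.
C[6]: E(K, 0x89) = 0x1C.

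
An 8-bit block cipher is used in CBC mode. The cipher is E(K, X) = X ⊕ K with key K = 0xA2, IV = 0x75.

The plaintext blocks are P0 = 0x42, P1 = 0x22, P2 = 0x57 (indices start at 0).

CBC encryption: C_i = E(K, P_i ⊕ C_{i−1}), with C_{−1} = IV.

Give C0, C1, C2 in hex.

C0: P0 ⊕ 0x75 = 0x37; E(K, 0x37) = 0x95.
C1: P1 ⊕ 0x95 = 0xB7; E(K, 0xB7) = 0x15.
C2: P2 ⊕ 0x15 = 0x42; E(K, 0x42) = 0xE0.

C0 = 0x95, C1 = 0x15, C2 = 0xE0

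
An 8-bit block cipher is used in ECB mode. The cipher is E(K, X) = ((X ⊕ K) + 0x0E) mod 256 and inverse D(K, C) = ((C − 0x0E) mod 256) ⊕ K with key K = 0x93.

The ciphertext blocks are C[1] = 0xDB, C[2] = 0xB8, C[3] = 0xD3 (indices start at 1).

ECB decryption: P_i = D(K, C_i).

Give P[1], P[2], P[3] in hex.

P[1] = 0x5E, P[2] = 0x39, P[3] = 0x56

P[1]: D(K, 0xDB) = 0x5E.
P[2]: D(K, 0xB8) = 0x39.
P[3]: D(K, 0xD3) = 0x56.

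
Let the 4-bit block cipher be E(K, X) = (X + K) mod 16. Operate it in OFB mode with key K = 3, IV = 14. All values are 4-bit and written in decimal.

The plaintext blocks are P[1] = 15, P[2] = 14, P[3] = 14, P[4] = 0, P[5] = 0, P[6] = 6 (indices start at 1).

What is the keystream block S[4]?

10

OFB encryption: S_i = E(K, S_{i−1}) with S_{0} = IV; C_i = P_i ⊕ S_i.
C[1]: S = E(K, 14) = 1; 15 ⊕ 1 = 14.
C[2]: S = E(K, 1) = 4; 14 ⊕ 4 = 10.
C[3]: S = E(K, 4) = 7; 14 ⊕ 7 = 9.
C[4]: S = E(K, 7) = 10; 0 ⊕ 10 = 10.
So S[4] = 10.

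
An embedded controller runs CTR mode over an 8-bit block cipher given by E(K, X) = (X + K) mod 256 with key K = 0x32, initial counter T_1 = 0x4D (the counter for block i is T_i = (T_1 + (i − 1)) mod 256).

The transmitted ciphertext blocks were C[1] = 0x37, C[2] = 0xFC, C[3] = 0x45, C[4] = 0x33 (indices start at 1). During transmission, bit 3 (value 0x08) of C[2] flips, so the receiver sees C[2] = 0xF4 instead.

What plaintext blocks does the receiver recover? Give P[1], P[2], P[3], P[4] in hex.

CTR decryption: S_i = E(K, T_i) where T_i is the counter for block i; P_i = C_i ⊕ S_i.
Only C[2] changed, to 0xF4. In CTR, a change in C_i flips the same bit in P_i only; the keystream is unaffected. Decrypting the received ciphertext:
P[1]: T = 0x4D, S = E(K, T) = 0x7F; 0x37 ⊕ 0x7F = 0x48.
P[2]: T = 0x4E, S = E(K, T) = 0x80; 0xF4 ⊕ 0x80 = 0x74.
P[3]: T = 0x4F, S = E(K, T) = 0x81; 0x45 ⊕ 0x81 = 0xC4.
P[4]: T = 0x50, S = E(K, T) = 0x82; 0x33 ⊕ 0x82 = 0xB1.
Blocks that differ from the original plaintext: P[2].

P[1] = 0x48, P[2] = 0x74, P[3] = 0xC4, P[4] = 0xB1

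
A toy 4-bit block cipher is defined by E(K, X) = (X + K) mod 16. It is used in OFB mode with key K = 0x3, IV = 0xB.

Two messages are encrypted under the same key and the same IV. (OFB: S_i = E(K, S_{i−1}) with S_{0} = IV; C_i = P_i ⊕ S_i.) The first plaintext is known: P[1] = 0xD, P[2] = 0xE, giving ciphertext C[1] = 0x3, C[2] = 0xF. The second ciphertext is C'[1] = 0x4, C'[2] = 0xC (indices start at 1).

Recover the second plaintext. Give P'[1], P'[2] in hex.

In OFB with a reused IV, both messages share the same keystream S_i, so C_i ⊕ C'_i = P_i ⊕ P'_i and thus P'_i = P_i ⊕ C_i ⊕ C'_i.
P'[1]: 0xD ⊕ 0x3 ⊕ 0x4 = 0xA.
P'[2]: 0xE ⊕ 0xF ⊕ 0xC = 0xD.

P'[1] = 0xA, P'[2] = 0xD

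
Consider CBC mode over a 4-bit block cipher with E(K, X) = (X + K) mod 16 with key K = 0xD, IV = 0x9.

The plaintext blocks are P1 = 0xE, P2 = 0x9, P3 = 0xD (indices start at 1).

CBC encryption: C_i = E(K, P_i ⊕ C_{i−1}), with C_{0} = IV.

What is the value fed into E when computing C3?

C1: P1 ⊕ 0x9 = 0x7; E(K, 0x7) = 0x4.
C2: P2 ⊕ 0x4 = 0xD; E(K, 0xD) = 0xA.
C3: P3 ⊕ 0xA = 0x7; E(K, 0x7) = 0x4.
So the input to E for block 3 is 0x7.

0x7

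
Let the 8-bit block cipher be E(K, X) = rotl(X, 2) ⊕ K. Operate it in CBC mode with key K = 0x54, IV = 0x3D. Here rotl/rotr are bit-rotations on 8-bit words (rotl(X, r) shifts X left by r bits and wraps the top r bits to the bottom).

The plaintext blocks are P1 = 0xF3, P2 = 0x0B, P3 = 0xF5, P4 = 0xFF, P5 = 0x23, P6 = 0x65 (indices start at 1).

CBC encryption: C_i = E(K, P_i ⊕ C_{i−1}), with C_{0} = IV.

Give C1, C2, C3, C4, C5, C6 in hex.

C1: P1 ⊕ 0x3D = 0xCE; E(K, 0xCE) = 0x6F.
C2: P2 ⊕ 0x6F = 0x64; E(K, 0x64) = 0xC5.
C3: P3 ⊕ 0xC5 = 0x30; E(K, 0x30) = 0x94.
C4: P4 ⊕ 0x94 = 0x6B; E(K, 0x6B) = 0xF9.
C5: P5 ⊕ 0xF9 = 0xDA; E(K, 0xDA) = 0x3F.
C6: P6 ⊕ 0x3F = 0x5A; E(K, 0x5A) = 0x3D.

C1 = 0x6F, C2 = 0xC5, C3 = 0x94, C4 = 0xF9, C5 = 0x3F, C6 = 0x3D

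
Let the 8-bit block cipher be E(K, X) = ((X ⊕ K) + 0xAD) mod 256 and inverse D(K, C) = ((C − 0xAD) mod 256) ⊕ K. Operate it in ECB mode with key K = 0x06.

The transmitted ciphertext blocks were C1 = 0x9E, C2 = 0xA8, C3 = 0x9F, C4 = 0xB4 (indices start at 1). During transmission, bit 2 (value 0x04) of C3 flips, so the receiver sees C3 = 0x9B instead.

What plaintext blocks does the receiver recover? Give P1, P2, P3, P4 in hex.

P1 = 0xF7, P2 = 0xFD, P3 = 0xE8, P4 = 0x01

ECB decryption: P_i = D(K, C_i).
Only C3 changed, to 0x9B. In ECB, a change in C_i affects only P_i. Decrypting the received ciphertext:
P1: D(K, 0x9E) = 0xF7.
P2: D(K, 0xA8) = 0xFD.
P3: D(K, 0x9B) = 0xE8.
P4: D(K, 0xB4) = 0x01.
Blocks that differ from the original plaintext: P3.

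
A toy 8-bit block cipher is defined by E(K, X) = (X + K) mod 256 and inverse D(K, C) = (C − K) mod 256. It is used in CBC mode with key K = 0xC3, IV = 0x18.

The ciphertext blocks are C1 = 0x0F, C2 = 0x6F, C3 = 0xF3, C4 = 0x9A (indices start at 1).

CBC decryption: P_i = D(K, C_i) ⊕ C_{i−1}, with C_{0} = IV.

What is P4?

P4: D(K, 0x9A) = 0xD7; 0xD7 ⊕ 0xF3 = 0x24.

P4 = 0x24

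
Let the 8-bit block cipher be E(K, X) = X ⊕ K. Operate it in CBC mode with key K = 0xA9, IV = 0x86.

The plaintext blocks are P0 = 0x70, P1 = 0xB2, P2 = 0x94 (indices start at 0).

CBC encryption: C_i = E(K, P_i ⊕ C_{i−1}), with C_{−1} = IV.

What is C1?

C0: P0 ⊕ 0x86 = 0xF6; E(K, 0xF6) = 0x5F.
C1: P1 ⊕ 0x5F = 0xED; E(K, 0xED) = 0x44.

C1 = 0x44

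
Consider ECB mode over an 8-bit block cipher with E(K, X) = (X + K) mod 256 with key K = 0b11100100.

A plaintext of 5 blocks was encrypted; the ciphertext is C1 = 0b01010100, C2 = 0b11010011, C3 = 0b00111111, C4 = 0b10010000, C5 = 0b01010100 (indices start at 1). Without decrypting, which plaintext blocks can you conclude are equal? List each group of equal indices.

P1 = P5

ECB encrypts each block independently with the same key, so equal ciphertext blocks imply equal plaintext blocks.
C1 = C5 = 0b01010100, so P1 = P5.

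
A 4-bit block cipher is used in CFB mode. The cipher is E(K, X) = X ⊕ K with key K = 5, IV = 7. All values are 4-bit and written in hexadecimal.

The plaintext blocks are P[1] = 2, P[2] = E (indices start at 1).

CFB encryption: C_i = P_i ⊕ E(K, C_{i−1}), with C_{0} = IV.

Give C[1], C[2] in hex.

C[1] = 0, C[2] = B

C[1]: E(K, 7) = 2; 2 ⊕ 2 = 0.
C[2]: E(K, 0) = 5; E ⊕ 5 = B.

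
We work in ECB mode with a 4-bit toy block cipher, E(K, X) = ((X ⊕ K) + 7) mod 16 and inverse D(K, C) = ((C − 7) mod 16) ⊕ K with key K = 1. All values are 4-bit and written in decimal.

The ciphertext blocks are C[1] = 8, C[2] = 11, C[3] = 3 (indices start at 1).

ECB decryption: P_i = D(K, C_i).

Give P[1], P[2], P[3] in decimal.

P[1]: D(K, 8) = 0.
P[2]: D(K, 11) = 5.
P[3]: D(K, 3) = 13.

P[1] = 0, P[2] = 5, P[3] = 13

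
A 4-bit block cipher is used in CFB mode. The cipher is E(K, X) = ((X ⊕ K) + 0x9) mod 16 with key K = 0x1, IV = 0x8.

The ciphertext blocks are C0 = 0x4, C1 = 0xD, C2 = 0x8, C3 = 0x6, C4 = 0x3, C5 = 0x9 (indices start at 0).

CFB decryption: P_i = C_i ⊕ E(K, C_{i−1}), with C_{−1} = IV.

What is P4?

P4 = 0x3

P4: E(K, 0x6) = 0x0; 0x3 ⊕ 0x0 = 0x3.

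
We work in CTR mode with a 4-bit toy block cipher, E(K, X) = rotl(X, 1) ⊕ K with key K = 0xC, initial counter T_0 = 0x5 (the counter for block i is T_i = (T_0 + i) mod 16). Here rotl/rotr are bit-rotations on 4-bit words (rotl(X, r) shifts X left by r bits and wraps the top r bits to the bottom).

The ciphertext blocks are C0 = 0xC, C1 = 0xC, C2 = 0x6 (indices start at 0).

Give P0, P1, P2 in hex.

CTR decryption: S_i = E(K, T_i) where T_i is the counter for block i; P_i = C_i ⊕ S_i.
P0: T = 0x5, S = E(K, T) = 0x6; 0xC ⊕ 0x6 = 0xA.
P1: T = 0x6, S = E(K, T) = 0x0; 0xC ⊕ 0x0 = 0xC.
P2: T = 0x7, S = E(K, T) = 0x2; 0x6 ⊕ 0x2 = 0x4.

P0 = 0xA, P1 = 0xC, P2 = 0x4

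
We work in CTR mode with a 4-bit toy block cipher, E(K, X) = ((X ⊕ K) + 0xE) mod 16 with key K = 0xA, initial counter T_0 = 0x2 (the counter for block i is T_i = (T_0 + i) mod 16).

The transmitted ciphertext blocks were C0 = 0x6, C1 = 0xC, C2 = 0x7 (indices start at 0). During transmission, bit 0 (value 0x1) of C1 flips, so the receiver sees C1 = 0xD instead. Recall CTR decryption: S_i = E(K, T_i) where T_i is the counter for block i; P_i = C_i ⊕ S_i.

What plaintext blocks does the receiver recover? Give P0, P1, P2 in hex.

P0 = 0x0, P1 = 0xA, P2 = 0xB

Only C1 changed, to 0xD. In CTR, a change in C_i flips the same bit in P_i only; the keystream is unaffected. Decrypting the received ciphertext:
P0: T = 0x2, S = E(K, T) = 0x6; 0x6 ⊕ 0x6 = 0x0.
P1: T = 0x3, S = E(K, T) = 0x7; 0xD ⊕ 0x7 = 0xA.
P2: T = 0x4, S = E(K, T) = 0xC; 0x7 ⊕ 0xC = 0xB.
Blocks that differ from the original plaintext: P1.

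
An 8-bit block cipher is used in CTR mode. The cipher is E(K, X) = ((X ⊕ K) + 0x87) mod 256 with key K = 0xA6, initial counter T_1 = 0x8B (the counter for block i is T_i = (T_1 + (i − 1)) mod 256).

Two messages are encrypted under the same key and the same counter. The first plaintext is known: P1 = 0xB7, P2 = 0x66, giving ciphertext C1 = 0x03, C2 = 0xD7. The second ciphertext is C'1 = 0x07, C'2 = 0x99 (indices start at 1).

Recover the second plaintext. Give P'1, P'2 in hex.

P'1 = 0xB3, P'2 = 0x28

In CTR with a reused counter, both messages share the same keystream S_i, so C_i ⊕ C'_i = P_i ⊕ P'_i and thus P'_i = P_i ⊕ C_i ⊕ C'_i.
P'1: 0xB7 ⊕ 0x03 ⊕ 0x07 = 0xB3.
P'2: 0x66 ⊕ 0xD7 ⊕ 0x99 = 0x28.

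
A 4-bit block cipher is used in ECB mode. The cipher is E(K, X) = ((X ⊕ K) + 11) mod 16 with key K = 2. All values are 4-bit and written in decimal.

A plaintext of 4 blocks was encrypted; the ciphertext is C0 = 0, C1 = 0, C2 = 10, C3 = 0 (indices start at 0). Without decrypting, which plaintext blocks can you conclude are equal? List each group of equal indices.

ECB encrypts each block independently with the same key, so equal ciphertext blocks imply equal plaintext blocks.
C0 = C1 = C3 = 0, so P0 = P1 = P3.

P0 = P1 = P3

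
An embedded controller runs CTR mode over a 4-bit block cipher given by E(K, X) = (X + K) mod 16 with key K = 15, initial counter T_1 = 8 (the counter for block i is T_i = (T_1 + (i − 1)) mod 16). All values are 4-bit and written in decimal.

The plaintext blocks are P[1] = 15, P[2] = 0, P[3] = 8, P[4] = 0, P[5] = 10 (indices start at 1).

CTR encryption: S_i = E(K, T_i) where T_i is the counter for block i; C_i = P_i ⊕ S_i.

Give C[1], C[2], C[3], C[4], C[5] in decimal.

C[1] = 8, C[2] = 8, C[3] = 1, C[4] = 10, C[5] = 1

C[1]: T = 8, S = E(K, T) = 7; 15 ⊕ 7 = 8.
C[2]: T = 9, S = E(K, T) = 8; 0 ⊕ 8 = 8.
C[3]: T = 10, S = E(K, T) = 9; 8 ⊕ 9 = 1.
C[4]: T = 11, S = E(K, T) = 10; 0 ⊕ 10 = 10.
C[5]: T = 12, S = E(K, T) = 11; 10 ⊕ 11 = 1.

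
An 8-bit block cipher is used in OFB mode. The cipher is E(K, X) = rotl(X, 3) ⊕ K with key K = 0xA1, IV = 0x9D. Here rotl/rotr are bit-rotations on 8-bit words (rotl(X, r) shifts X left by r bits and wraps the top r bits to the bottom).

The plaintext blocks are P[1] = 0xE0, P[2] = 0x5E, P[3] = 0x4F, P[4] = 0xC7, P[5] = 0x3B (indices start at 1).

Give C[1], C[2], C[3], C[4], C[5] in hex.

C[1] = 0xAD, C[2] = 0x95, C[3] = 0xB0, C[4] = 0x99, C[5] = 0x68

OFB encryption: S_i = E(K, S_{i−1}) with S_{0} = IV; C_i = P_i ⊕ S_i.
C[1]: S = E(K, 0x9D) = 0x4D; 0xE0 ⊕ 0x4D = 0xAD.
C[2]: S = E(K, 0x4D) = 0xCB; 0x5E ⊕ 0xCB = 0x95.
C[3]: S = E(K, 0xCB) = 0xFF; 0x4F ⊕ 0xFF = 0xB0.
C[4]: S = E(K, 0xFF) = 0x5E; 0xC7 ⊕ 0x5E = 0x99.
C[5]: S = E(K, 0x5E) = 0x53; 0x3B ⊕ 0x53 = 0x68.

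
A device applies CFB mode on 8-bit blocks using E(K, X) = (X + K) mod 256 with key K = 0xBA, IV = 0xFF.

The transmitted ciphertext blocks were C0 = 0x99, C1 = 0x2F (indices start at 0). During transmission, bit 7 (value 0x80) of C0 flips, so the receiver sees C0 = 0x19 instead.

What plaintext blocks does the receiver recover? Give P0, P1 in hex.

P0 = 0xA0, P1 = 0xFC

CFB decryption: P_i = C_i ⊕ E(K, C_{i−1}), with C_{−1} = IV.
Only C0 changed, to 0x19. In CFB, a change in C_i flips the same bit in P_i and garbles P_{i+1}. Decrypting the received ciphertext:
P0: E(K, 0xFF) = 0xB9; 0x19 ⊕ 0xB9 = 0xA0.
P1: E(K, 0x19) = 0xD3; 0x2F ⊕ 0xD3 = 0xFC.
Blocks that differ from the original plaintext: P0, P1.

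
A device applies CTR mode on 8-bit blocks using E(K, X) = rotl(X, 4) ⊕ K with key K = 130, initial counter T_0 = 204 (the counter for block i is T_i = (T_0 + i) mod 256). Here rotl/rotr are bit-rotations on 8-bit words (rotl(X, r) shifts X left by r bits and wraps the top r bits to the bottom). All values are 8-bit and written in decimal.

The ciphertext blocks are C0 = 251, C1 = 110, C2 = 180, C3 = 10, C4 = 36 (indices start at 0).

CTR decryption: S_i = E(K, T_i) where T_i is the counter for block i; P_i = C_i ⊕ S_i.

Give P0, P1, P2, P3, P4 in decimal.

P0 = 181, P1 = 48, P2 = 218, P3 = 116, P4 = 171

P0: T = 204, S = E(K, T) = 78; 251 ⊕ 78 = 181.
P1: T = 205, S = E(K, T) = 94; 110 ⊕ 94 = 48.
P2: T = 206, S = E(K, T) = 110; 180 ⊕ 110 = 218.
P3: T = 207, S = E(K, T) = 126; 10 ⊕ 126 = 116.
P4: T = 208, S = E(K, T) = 143; 36 ⊕ 143 = 171.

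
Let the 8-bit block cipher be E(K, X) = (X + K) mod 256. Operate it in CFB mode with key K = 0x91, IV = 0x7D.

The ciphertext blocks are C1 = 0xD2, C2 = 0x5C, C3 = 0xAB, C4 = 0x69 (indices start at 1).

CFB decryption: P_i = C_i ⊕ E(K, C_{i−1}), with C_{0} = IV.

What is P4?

P4: E(K, 0xAB) = 0x3C; 0x69 ⊕ 0x3C = 0x55.

P4 = 0x55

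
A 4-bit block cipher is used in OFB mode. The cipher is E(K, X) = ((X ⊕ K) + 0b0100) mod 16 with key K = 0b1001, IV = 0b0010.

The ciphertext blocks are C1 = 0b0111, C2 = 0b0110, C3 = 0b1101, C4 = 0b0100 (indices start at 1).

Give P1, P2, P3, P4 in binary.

P1 = 0b1000, P2 = 0b1100, P3 = 0b1010, P4 = 0b0110

OFB decryption: S_i = E(K, S_{i−1}) with S_{0} = IV; P_i = C_i ⊕ S_i.
P1: S = E(K, 0b0010) = 0b1111; 0b0111 ⊕ 0b1111 = 0b1000.
P2: S = E(K, 0b1111) = 0b1010; 0b0110 ⊕ 0b1010 = 0b1100.
P3: S = E(K, 0b1010) = 0b0111; 0b1101 ⊕ 0b0111 = 0b1010.
P4: S = E(K, 0b0111) = 0b0010; 0b0100 ⊕ 0b0010 = 0b0110.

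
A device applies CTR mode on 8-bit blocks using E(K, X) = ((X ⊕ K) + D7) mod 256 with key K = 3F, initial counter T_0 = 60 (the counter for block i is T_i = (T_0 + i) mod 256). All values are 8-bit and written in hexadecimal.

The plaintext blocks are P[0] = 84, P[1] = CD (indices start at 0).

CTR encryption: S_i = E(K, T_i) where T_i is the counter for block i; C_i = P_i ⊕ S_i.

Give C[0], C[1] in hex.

C[0] = B2, C[1] = F8

C[0]: T = 60, S = E(K, T) = 36; 84 ⊕ 36 = B2.
C[1]: T = 61, S = E(K, T) = 35; CD ⊕ 35 = F8.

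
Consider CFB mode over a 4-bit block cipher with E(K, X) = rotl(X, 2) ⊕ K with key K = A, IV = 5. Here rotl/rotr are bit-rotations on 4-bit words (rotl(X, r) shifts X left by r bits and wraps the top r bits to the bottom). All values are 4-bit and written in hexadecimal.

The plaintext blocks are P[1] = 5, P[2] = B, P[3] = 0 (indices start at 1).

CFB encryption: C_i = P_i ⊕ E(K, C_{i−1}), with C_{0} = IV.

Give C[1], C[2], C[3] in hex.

C[1]: E(K, 5) = F; 5 ⊕ F = A.
C[2]: E(K, A) = 0; B ⊕ 0 = B.
C[3]: E(K, B) = 4; 0 ⊕ 4 = 4.

C[1] = A, C[2] = B, C[3] = 4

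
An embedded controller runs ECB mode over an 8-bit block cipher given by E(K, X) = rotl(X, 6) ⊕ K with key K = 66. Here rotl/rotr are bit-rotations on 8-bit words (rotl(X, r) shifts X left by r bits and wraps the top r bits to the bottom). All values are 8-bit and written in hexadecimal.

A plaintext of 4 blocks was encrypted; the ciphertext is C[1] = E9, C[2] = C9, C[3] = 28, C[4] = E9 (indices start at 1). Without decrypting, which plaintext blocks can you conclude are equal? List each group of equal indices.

P[1] = P[4]

ECB encrypts each block independently with the same key, so equal ciphertext blocks imply equal plaintext blocks.
C[1] = C[4] = E9, so P[1] = P[4].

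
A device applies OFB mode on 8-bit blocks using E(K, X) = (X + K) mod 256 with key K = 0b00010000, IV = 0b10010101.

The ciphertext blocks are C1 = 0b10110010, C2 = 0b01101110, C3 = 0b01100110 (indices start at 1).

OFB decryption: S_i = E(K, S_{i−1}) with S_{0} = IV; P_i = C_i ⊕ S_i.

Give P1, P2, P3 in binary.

P1 = 0b00010111, P2 = 0b11011011, P3 = 0b10100011

P1: S = E(K, 0b10010101) = 0b10100101; 0b10110010 ⊕ 0b10100101 = 0b00010111.
P2: S = E(K, 0b10100101) = 0b10110101; 0b01101110 ⊕ 0b10110101 = 0b11011011.
P3: S = E(K, 0b10110101) = 0b11000101; 0b01100110 ⊕ 0b11000101 = 0b10100011.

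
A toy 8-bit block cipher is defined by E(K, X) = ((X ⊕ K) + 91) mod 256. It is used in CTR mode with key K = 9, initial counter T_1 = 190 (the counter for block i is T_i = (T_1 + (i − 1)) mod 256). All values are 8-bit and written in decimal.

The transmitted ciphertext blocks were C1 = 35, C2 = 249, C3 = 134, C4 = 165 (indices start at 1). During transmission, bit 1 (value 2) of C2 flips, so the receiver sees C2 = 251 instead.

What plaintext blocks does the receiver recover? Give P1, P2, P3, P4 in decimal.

CTR decryption: S_i = E(K, T_i) where T_i is the counter for block i; P_i = C_i ⊕ S_i.
Only C2 changed, to 251. In CTR, a change in C_i flips the same bit in P_i only; the keystream is unaffected. Decrypting the received ciphertext:
P1: T = 190, S = E(K, T) = 18; 35 ⊕ 18 = 49.
P2: T = 191, S = E(K, T) = 17; 251 ⊕ 17 = 234.
P3: T = 192, S = E(K, T) = 36; 134 ⊕ 36 = 162.
P4: T = 193, S = E(K, T) = 35; 165 ⊕ 35 = 134.
Blocks that differ from the original plaintext: P2.

P1 = 49, P2 = 234, P3 = 162, P4 = 134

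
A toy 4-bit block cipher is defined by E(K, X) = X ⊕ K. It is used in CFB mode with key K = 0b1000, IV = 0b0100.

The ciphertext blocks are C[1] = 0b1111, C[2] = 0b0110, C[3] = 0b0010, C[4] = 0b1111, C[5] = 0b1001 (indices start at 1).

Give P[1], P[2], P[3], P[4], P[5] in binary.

P[1] = 0b0011, P[2] = 0b0001, P[3] = 0b1100, P[4] = 0b0101, P[5] = 0b1110

CFB decryption: P_i = C_i ⊕ E(K, C_{i−1}), with C_{0} = IV.
P[1]: E(K, 0b0100) = 0b1100; 0b1111 ⊕ 0b1100 = 0b0011.
P[2]: E(K, 0b1111) = 0b0111; 0b0110 ⊕ 0b0111 = 0b0001.
P[3]: E(K, 0b0110) = 0b1110; 0b0010 ⊕ 0b1110 = 0b1100.
P[4]: E(K, 0b0010) = 0b1010; 0b1111 ⊕ 0b1010 = 0b0101.
P[5]: E(K, 0b1111) = 0b0111; 0b1001 ⊕ 0b0111 = 0b1110.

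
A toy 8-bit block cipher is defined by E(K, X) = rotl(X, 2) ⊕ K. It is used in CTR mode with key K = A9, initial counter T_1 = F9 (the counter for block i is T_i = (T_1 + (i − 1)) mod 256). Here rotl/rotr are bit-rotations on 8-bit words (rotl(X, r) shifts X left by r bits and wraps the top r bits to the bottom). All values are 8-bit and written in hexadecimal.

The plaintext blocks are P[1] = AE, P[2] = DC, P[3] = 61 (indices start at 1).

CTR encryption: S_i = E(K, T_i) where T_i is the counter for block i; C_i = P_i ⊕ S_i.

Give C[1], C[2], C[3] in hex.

C[1]: T = F9, S = E(K, T) = 4E; AE ⊕ 4E = E0.
C[2]: T = FA, S = E(K, T) = 42; DC ⊕ 42 = 9E.
C[3]: T = FB, S = E(K, T) = 46; 61 ⊕ 46 = 27.

C[1] = E0, C[2] = 9E, C[3] = 27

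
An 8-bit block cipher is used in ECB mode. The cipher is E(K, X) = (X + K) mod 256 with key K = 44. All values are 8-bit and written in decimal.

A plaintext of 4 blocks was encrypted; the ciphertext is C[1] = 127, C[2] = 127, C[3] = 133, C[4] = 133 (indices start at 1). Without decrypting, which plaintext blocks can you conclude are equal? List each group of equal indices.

P[1] = P[2]; P[3] = P[4]

ECB encrypts each block independently with the same key, so equal ciphertext blocks imply equal plaintext blocks.
C[1] = C[2] = 127, so P[1] = P[2].
C[3] = C[4] = 133, so P[3] = P[4].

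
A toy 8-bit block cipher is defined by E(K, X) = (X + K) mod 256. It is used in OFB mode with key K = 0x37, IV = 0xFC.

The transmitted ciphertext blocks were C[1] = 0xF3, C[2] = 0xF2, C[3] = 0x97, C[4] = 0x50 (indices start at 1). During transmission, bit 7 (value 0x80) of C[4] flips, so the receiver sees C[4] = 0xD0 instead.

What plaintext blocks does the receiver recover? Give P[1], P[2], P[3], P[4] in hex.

OFB decryption: S_i = E(K, S_{i−1}) with S_{0} = IV; P_i = C_i ⊕ S_i.
Only C[4] changed, to 0xD0. In OFB, a change in C_i flips the same bit in P_i only; the keystream is unaffected. Decrypting the received ciphertext:
P[1]: S = E(K, 0xFC) = 0x33; 0xF3 ⊕ 0x33 = 0xC0.
P[2]: S = E(K, 0x33) = 0x6A; 0xF2 ⊕ 0x6A = 0x98.
P[3]: S = E(K, 0x6A) = 0xA1; 0x97 ⊕ 0xA1 = 0x36.
P[4]: S = E(K, 0xA1) = 0xD8; 0xD0 ⊕ 0xD8 = 0x08.
Blocks that differ from the original plaintext: P[4].

P[1] = 0xC0, P[2] = 0x98, P[3] = 0x36, P[4] = 0x08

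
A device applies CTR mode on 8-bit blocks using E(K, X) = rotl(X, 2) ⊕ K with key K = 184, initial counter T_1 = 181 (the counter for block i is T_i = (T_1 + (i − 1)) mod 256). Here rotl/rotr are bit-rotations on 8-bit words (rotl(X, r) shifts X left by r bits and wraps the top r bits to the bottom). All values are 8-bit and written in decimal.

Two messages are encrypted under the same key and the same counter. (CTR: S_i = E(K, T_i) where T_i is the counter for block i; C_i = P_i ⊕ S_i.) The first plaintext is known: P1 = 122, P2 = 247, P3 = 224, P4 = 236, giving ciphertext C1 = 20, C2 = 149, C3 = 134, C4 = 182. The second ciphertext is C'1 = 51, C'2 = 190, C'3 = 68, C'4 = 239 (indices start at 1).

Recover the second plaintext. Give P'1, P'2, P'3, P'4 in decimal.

P'1 = 93, P'2 = 220, P'3 = 34, P'4 = 181

In CTR with a reused counter, both messages share the same keystream S_i, so C_i ⊕ C'_i = P_i ⊕ P'_i and thus P'_i = P_i ⊕ C_i ⊕ C'_i.
P'1: 122 ⊕ 20 ⊕ 51 = 93.
P'2: 247 ⊕ 149 ⊕ 190 = 220.
P'3: 224 ⊕ 134 ⊕ 68 = 34.
P'4: 236 ⊕ 182 ⊕ 239 = 181.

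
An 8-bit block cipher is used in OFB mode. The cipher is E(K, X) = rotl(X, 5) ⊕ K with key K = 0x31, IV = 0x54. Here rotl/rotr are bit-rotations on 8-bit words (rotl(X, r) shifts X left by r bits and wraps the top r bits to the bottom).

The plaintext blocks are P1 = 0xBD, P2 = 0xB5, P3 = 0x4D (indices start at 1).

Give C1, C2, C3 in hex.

C1 = 0x06, C2 = 0xF3, C3 = 0xB4

OFB encryption: S_i = E(K, S_{i−1}) with S_{0} = IV; C_i = P_i ⊕ S_i.
C1: S = E(K, 0x54) = 0xBB; 0xBD ⊕ 0xBB = 0x06.
C2: S = E(K, 0xBB) = 0x46; 0xB5 ⊕ 0x46 = 0xF3.
C3: S = E(K, 0x46) = 0xF9; 0x4D ⊕ 0xF9 = 0xB4.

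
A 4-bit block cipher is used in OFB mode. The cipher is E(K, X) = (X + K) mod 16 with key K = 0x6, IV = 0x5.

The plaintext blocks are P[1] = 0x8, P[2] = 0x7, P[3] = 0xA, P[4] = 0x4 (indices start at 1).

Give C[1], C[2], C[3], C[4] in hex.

C[1] = 0x3, C[2] = 0x6, C[3] = 0xD, C[4] = 0x9

OFB encryption: S_i = E(K, S_{i−1}) with S_{0} = IV; C_i = P_i ⊕ S_i.
C[1]: S = E(K, 0x5) = 0xB; 0x8 ⊕ 0xB = 0x3.
C[2]: S = E(K, 0xB) = 0x1; 0x7 ⊕ 0x1 = 0x6.
C[3]: S = E(K, 0x1) = 0x7; 0xA ⊕ 0x7 = 0xD.
C[4]: S = E(K, 0x7) = 0xD; 0x4 ⊕ 0xD = 0x9.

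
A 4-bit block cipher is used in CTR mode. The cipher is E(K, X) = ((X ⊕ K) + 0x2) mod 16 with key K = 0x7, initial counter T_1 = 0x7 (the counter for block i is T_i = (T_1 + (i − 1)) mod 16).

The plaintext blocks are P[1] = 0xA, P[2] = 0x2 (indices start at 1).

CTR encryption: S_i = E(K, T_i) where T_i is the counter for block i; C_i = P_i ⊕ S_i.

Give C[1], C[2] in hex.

C[1]: T = 0x7, S = E(K, T) = 0x2; 0xA ⊕ 0x2 = 0x8.
C[2]: T = 0x8, S = E(K, T) = 0x1; 0x2 ⊕ 0x1 = 0x3.

C[1] = 0x8, C[2] = 0x3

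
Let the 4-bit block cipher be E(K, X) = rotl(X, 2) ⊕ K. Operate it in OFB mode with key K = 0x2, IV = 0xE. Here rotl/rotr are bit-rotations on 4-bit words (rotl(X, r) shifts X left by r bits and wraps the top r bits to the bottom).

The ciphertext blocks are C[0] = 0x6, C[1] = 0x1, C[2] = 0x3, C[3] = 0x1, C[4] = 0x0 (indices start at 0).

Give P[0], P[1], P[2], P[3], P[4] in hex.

P[0] = 0xF, P[1] = 0x5, P[2] = 0x0, P[3] = 0xF, P[4] = 0x9

OFB decryption: S_i = E(K, S_{i−1}) with S_{−1} = IV; P_i = C_i ⊕ S_i.
P[0]: S = E(K, 0xE) = 0x9; 0x6 ⊕ 0x9 = 0xF.
P[1]: S = E(K, 0x9) = 0x4; 0x1 ⊕ 0x4 = 0x5.
P[2]: S = E(K, 0x4) = 0x3; 0x3 ⊕ 0x3 = 0x0.
P[3]: S = E(K, 0x3) = 0xE; 0x1 ⊕ 0xE = 0xF.
P[4]: S = E(K, 0xE) = 0x9; 0x0 ⊕ 0x9 = 0x9.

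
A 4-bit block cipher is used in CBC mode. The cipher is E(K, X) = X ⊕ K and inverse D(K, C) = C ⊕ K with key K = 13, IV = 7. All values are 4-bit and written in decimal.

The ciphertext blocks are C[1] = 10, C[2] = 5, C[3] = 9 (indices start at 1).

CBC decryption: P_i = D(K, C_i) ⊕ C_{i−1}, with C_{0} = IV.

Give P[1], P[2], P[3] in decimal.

P[1] = 0, P[2] = 2, P[3] = 1

P[1]: D(K, 10) = 7; 7 ⊕ 7 = 0.
P[2]: D(K, 5) = 8; 8 ⊕ 10 = 2.
P[3]: D(K, 9) = 4; 4 ⊕ 5 = 1.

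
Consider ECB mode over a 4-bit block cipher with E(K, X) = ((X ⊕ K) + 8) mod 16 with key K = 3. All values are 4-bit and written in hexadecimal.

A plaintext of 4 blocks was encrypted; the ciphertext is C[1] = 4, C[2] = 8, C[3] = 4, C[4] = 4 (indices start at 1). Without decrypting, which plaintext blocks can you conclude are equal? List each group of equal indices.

ECB encrypts each block independently with the same key, so equal ciphertext blocks imply equal plaintext blocks.
C[1] = C[3] = C[4] = 4, so P[1] = P[3] = P[4].

P[1] = P[3] = P[4]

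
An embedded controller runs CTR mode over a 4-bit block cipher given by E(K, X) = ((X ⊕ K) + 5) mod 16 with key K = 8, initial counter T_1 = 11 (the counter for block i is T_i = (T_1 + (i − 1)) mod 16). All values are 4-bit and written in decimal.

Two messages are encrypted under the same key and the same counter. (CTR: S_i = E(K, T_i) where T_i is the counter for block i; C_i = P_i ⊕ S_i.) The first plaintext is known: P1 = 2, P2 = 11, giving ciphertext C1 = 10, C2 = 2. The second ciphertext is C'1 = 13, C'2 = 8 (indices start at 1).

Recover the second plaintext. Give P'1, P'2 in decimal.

In CTR with a reused counter, both messages share the same keystream S_i, so C_i ⊕ C'_i = P_i ⊕ P'_i and thus P'_i = P_i ⊕ C_i ⊕ C'_i.
P'1: 2 ⊕ 10 ⊕ 13 = 5.
P'2: 11 ⊕ 2 ⊕ 8 = 1.

P'1 = 5, P'2 = 1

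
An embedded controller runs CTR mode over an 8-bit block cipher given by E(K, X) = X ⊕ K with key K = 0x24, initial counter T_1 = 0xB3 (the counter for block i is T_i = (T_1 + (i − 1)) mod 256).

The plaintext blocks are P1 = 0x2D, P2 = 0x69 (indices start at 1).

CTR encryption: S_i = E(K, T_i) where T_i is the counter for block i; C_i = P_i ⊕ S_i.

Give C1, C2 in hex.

C1 = 0xBA, C2 = 0xF9

C1: T = 0xB3, S = E(K, T) = 0x97; 0x2D ⊕ 0x97 = 0xBA.
C2: T = 0xB4, S = E(K, T) = 0x90; 0x69 ⊕ 0x90 = 0xF9.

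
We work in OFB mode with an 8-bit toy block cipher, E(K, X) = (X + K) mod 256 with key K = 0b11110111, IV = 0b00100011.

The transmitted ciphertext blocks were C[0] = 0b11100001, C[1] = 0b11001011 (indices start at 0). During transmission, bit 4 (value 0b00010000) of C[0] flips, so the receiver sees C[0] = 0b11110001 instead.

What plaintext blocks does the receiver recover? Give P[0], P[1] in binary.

P[0] = 0b11101011, P[1] = 0b11011010

OFB decryption: S_i = E(K, S_{i−1}) with S_{−1} = IV; P_i = C_i ⊕ S_i.
Only C[0] changed, to 0b11110001. In OFB, a change in C_i flips the same bit in P_i only; the keystream is unaffected. Decrypting the received ciphertext:
P[0]: S = E(K, 0b00100011) = 0b00011010; 0b11110001 ⊕ 0b00011010 = 0b11101011.
P[1]: S = E(K, 0b00011010) = 0b00010001; 0b11001011 ⊕ 0b00010001 = 0b11011010.
Blocks that differ from the original plaintext: P[0].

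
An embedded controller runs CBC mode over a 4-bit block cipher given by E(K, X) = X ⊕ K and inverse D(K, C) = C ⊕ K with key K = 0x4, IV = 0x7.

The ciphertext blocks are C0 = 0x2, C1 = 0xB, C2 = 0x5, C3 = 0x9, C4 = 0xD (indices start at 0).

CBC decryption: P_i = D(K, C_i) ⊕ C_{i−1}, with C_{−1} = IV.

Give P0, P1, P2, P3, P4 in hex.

P0 = 0x1, P1 = 0xD, P2 = 0xA, P3 = 0x8, P4 = 0x0

P0: D(K, 0x2) = 0x6; 0x6 ⊕ 0x7 = 0x1.
P1: D(K, 0xB) = 0xF; 0xF ⊕ 0x2 = 0xD.
P2: D(K, 0x5) = 0x1; 0x1 ⊕ 0xB = 0xA.
P3: D(K, 0x9) = 0xD; 0xD ⊕ 0x5 = 0x8.
P4: D(K, 0xD) = 0x9; 0x9 ⊕ 0x9 = 0x0.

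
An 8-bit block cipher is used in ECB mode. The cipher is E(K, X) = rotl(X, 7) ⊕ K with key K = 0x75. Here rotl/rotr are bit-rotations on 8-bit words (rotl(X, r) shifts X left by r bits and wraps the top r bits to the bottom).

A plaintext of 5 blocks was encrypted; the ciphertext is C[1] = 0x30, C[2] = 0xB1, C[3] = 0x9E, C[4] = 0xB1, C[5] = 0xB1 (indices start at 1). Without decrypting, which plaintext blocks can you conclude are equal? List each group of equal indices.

ECB encrypts each block independently with the same key, so equal ciphertext blocks imply equal plaintext blocks.
C[2] = C[4] = C[5] = 0xB1, so P[2] = P[4] = P[5].

P[2] = P[4] = P[5]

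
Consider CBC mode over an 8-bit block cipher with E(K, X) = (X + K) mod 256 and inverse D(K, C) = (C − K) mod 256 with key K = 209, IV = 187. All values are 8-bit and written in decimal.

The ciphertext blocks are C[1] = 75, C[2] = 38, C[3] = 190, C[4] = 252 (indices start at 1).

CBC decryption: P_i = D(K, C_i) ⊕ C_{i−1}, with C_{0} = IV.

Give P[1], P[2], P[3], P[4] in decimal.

P[1] = 193, P[2] = 30, P[3] = 203, P[4] = 149

P[1]: D(K, 75) = 122; 122 ⊕ 187 = 193.
P[2]: D(K, 38) = 85; 85 ⊕ 75 = 30.
P[3]: D(K, 190) = 237; 237 ⊕ 38 = 203.
P[4]: D(K, 252) = 43; 43 ⊕ 190 = 149.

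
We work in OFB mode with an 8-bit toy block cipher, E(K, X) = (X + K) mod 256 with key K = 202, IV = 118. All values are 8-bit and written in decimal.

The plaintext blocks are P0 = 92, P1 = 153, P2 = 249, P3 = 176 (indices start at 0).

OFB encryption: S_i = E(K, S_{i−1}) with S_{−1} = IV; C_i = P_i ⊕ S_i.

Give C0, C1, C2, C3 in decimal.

C0 = 28, C1 = 147, C2 = 45, C3 = 46

C0: S = E(K, 118) = 64; 92 ⊕ 64 = 28.
C1: S = E(K, 64) = 10; 153 ⊕ 10 = 147.
C2: S = E(K, 10) = 212; 249 ⊕ 212 = 45.
C3: S = E(K, 212) = 158; 176 ⊕ 158 = 46.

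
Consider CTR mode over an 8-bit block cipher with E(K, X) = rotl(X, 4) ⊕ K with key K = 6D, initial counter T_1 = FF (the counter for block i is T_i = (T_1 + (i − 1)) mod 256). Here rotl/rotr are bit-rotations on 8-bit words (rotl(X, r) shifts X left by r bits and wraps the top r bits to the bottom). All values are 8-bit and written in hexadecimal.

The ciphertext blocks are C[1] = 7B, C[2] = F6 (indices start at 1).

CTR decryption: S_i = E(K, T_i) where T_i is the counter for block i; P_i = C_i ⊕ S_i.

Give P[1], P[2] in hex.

P[1]: T = FF, S = E(K, T) = 92; 7B ⊕ 92 = E9.
P[2]: T = 00, S = E(K, T) = 6D; F6 ⊕ 6D = 9B.

P[1] = E9, P[2] = 9B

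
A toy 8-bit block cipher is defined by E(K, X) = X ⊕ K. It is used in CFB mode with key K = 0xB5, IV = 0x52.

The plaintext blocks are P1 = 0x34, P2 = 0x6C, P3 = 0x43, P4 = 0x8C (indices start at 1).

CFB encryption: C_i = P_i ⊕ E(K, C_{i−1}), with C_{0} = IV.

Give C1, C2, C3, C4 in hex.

C1: E(K, 0x52) = 0xE7; 0x34 ⊕ 0xE7 = 0xD3.
C2: E(K, 0xD3) = 0x66; 0x6C ⊕ 0x66 = 0x0A.
C3: E(K, 0x0A) = 0xBF; 0x43 ⊕ 0xBF = 0xFC.
C4: E(K, 0xFC) = 0x49; 0x8C ⊕ 0x49 = 0xC5.

C1 = 0xD3, C2 = 0x0A, C3 = 0xFC, C4 = 0xC5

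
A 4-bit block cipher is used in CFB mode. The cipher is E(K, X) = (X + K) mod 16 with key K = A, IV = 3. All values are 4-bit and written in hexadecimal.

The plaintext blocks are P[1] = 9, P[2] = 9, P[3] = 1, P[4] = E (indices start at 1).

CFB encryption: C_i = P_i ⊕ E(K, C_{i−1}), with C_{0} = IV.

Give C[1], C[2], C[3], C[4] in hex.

C[1] = 4, C[2] = 7, C[3] = 0, C[4] = 4

C[1]: E(K, 3) = D; 9 ⊕ D = 4.
C[2]: E(K, 4) = E; 9 ⊕ E = 7.
C[3]: E(K, 7) = 1; 1 ⊕ 1 = 0.
C[4]: E(K, 0) = A; E ⊕ A = 4.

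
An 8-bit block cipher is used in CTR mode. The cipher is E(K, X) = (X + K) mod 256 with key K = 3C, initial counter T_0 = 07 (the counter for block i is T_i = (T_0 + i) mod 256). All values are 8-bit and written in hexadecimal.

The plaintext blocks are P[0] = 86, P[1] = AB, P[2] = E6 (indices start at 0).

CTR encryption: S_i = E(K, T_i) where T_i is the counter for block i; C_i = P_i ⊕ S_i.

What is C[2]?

C[2] = A3

C[0]: T = 07, S = E(K, T) = 43; 86 ⊕ 43 = C5.
C[1]: T = 08, S = E(K, T) = 44; AB ⊕ 44 = EF.
C[2]: T = 09, S = E(K, T) = 45; E6 ⊕ 45 = A3.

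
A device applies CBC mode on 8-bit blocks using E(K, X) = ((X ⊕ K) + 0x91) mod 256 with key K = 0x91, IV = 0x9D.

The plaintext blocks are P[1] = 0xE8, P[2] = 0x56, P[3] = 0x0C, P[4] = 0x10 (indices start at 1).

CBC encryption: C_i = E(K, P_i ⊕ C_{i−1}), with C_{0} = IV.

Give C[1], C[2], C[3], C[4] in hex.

C[1] = 0x75, C[2] = 0x43, C[3] = 0x6F, C[4] = 0x7F

C[1]: P[1] ⊕ 0x9D = 0x75; E(K, 0x75) = 0x75.
C[2]: P[2] ⊕ 0x75 = 0x23; E(K, 0x23) = 0x43.
C[3]: P[3] ⊕ 0x43 = 0x4F; E(K, 0x4F) = 0x6F.
C[4]: P[4] ⊕ 0x6F = 0x7F; E(K, 0x7F) = 0x7F.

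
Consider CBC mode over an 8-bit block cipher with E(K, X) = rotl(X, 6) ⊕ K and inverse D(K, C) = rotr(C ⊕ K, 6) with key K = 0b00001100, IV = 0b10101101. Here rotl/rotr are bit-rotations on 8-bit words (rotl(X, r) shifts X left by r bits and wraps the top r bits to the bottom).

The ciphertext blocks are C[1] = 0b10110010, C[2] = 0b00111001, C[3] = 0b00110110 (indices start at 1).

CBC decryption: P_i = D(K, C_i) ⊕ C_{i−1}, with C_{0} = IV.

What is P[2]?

P[2] = 0b01100110

P[2]: D(K, 0b00111001) = 0b11010100; 0b11010100 ⊕ 0b10110010 = 0b01100110.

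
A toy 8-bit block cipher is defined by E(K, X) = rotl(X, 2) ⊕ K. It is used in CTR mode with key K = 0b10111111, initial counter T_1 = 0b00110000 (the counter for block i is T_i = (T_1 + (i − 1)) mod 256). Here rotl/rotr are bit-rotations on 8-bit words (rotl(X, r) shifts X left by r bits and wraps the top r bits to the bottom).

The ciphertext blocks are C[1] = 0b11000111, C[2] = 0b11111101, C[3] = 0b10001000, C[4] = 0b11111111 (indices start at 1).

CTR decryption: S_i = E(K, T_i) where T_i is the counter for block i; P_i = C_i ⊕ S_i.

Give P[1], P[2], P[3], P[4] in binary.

P[1]: T = 0b00110000, S = E(K, T) = 0b01111111; 0b11000111 ⊕ 0b01111111 = 0b10111000.
P[2]: T = 0b00110001, S = E(K, T) = 0b01111011; 0b11111101 ⊕ 0b01111011 = 0b10000110.
P[3]: T = 0b00110010, S = E(K, T) = 0b01110111; 0b10001000 ⊕ 0b01110111 = 0b11111111.
P[4]: T = 0b00110011, S = E(K, T) = 0b01110011; 0b11111111 ⊕ 0b01110011 = 0b10001100.

P[1] = 0b10111000, P[2] = 0b10000110, P[3] = 0b11111111, P[4] = 0b10001100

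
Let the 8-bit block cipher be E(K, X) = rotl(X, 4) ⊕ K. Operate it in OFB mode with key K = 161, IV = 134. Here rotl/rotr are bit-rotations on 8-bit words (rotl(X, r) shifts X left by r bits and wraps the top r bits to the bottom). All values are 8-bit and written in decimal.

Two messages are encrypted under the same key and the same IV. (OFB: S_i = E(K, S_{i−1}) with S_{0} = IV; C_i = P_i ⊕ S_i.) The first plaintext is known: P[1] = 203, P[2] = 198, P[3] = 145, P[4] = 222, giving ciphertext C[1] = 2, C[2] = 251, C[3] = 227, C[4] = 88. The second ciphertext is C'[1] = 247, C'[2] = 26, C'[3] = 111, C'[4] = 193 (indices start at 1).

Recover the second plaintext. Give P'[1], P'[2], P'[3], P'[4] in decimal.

P'[1] = 62, P'[2] = 39, P'[3] = 29, P'[4] = 71

In OFB with a reused IV, both messages share the same keystream S_i, so C_i ⊕ C'_i = P_i ⊕ P'_i and thus P'_i = P_i ⊕ C_i ⊕ C'_i.
P'[1]: 203 ⊕ 2 ⊕ 247 = 62.
P'[2]: 198 ⊕ 251 ⊕ 26 = 39.
P'[3]: 145 ⊕ 227 ⊕ 111 = 29.
P'[4]: 222 ⊕ 88 ⊕ 193 = 71.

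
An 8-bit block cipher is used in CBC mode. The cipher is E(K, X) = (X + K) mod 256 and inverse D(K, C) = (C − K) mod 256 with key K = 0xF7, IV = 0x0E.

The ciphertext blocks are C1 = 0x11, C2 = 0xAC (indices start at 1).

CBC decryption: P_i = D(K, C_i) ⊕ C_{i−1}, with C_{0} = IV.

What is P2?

P2: D(K, 0xAC) = 0xB5; 0xB5 ⊕ 0x11 = 0xA4.

P2 = 0xA4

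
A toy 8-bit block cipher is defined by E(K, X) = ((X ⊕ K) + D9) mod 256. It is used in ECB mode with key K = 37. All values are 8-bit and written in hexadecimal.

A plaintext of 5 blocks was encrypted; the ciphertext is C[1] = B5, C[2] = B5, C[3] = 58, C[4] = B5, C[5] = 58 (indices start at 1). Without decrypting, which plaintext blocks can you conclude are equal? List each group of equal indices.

P[1] = P[2] = P[4]; P[3] = P[5]

ECB encrypts each block independently with the same key, so equal ciphertext blocks imply equal plaintext blocks.
C[1] = C[2] = C[4] = B5, so P[1] = P[2] = P[4].
C[3] = C[5] = 58, so P[3] = P[5].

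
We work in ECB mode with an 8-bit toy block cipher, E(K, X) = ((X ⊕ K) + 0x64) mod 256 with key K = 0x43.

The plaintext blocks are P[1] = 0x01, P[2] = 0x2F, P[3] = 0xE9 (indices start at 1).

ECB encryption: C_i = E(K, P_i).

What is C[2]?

C[2] = 0xD0

C[2]: E(K, 0x2F) = 0xD0.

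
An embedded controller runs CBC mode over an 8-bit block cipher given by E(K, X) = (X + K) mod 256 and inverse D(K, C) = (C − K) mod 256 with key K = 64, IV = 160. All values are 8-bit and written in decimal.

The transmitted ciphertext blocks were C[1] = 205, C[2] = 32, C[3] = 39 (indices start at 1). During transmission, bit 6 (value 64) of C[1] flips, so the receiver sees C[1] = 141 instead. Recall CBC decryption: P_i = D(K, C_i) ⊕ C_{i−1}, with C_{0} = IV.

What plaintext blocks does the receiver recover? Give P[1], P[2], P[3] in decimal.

Only C[1] changed, to 141. In CBC, a change in C_i garbles P_i and flips the same bit in P_{i+1}. Decrypting the received ciphertext:
P[1]: D(K, 141) = 77; 77 ⊕ 160 = 237.
P[2]: D(K, 32) = 224; 224 ⊕ 141 = 109.
P[3]: D(K, 39) = 231; 231 ⊕ 32 = 199.
Blocks that differ from the original plaintext: P[1], P[2].

P[1] = 237, P[2] = 109, P[3] = 199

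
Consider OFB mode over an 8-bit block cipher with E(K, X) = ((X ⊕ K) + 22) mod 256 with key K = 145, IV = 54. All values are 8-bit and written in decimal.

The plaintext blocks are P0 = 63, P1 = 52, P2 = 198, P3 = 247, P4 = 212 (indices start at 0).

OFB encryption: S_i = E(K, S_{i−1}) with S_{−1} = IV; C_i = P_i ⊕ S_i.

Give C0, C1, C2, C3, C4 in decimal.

C0: S = E(K, 54) = 189; 63 ⊕ 189 = 130.
C1: S = E(K, 189) = 66; 52 ⊕ 66 = 118.
C2: S = E(K, 66) = 233; 198 ⊕ 233 = 47.
C3: S = E(K, 233) = 142; 247 ⊕ 142 = 121.
C4: S = E(K, 142) = 53; 212 ⊕ 53 = 225.

C0 = 130, C1 = 118, C2 = 47, C3 = 121, C4 = 225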